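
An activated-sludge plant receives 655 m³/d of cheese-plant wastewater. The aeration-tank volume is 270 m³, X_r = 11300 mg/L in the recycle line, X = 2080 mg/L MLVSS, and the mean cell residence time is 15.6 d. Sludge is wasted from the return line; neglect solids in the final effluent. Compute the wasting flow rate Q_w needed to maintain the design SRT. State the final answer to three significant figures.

Q_w ≈ 3.19 m³/d

Wasting from the return line (neglecting effluent solids): Q_w = V·X / (θ_c·X_r) = 270.0 × 2080 / (15.6 × 11300) = 3.186 m³/d.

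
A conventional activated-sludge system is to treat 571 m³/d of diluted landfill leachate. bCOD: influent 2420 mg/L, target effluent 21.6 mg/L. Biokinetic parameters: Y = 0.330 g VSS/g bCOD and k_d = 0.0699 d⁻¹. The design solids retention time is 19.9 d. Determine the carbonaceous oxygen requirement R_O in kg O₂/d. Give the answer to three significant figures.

Y_obs = Y / (1 + k_d θ_c) = 0.330 / (1 + 0.0699 × 19.9) = 0.330 / 2.391 = 0.1380.
Substrate removed = Q·(S₀ − S) = 571 m³/d × (2420 − 21.6) g/m³ = 1.37×10^6 g/d = 1369 kg/d.
Net sludge production P_X = 0.1380 × 1369 = 189.0 kg VSS/d.
Carbonaceous O₂ demand = substrate oxidised − cell-mass equivalent = 1369 − 1.42 × 189.0 = 1101 kg O₂/d.

R_O ≈ 1100 kg O₂/d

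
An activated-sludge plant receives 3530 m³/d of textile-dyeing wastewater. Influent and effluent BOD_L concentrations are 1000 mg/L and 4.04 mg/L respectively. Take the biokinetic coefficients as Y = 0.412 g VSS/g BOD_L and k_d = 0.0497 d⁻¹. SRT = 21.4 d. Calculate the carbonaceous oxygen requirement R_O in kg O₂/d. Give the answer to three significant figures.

R_O ≈ 2520 kg O₂/d

Observed yield with endogenous decay: Y_obs = Y / (1 + k_d·θ_c) = 0.412 / (1 + 0.0497 × 21.4) = 0.412 / 2.064 = 0.1997 g VSS/g BOD_L.
Mass of BOD_L removed per day: Q(S₀ − S) = 3530 × 996.0 g/m³ = 3516 kg/d.
Biomass synthesised: P_X = Y_obs × 3516 = 701.9 kg VSS/d.
Carbonaceous O₂ demand = substrate oxidised − cell-mass equivalent = 3516 − 1.42 × 701.9 = 2519 kg O₂/d.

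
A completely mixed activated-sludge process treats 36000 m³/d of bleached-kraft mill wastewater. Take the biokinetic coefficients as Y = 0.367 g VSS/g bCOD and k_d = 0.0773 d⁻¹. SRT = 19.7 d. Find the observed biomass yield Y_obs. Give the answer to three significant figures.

The observed yield is Y_obs = Y/(1 + k_d·θ_c) = 0.367 / (1 + 0.0773 × 19.7) = 0.367 / 2.523 = 0.1455 g VSS per g bCOD removed.

Y_obs ≈ 0.145 g VSS/g bCOD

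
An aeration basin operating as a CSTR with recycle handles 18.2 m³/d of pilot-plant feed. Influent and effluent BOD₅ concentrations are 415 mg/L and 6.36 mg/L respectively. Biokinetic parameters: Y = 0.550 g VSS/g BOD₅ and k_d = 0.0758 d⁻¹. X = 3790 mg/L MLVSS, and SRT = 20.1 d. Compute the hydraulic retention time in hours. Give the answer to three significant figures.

Steady-state biomass mass balance: V·X·(1 + k_d·θ_c) = Y·Q·(S₀ − S)·θ_c, so V = 0.550 × 18.2 × (415 − 6.36) × 20.1 / [3790 × (1 + 0.0758 × 20.1)] = 8.22×10^4 / 9564 = 8.596 m³.
Hydraulic retention time τ = V/Q = 8.596 / 18.2 = 0.4723 d = 11.34 h.

τ ≈ 11.3 h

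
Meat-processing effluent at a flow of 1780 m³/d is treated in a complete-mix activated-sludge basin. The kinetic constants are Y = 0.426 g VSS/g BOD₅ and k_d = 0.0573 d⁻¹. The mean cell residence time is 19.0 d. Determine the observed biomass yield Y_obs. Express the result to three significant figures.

Y_obs ≈ 0.204 g VSS/g BOD₅

Observed yield with endogenous decay: Y_obs = Y / (1 + k_d·θ_c) = 0.426 / (1 + 0.0573 × 19.0) = 0.426 / 2.089 = 0.2040 g VSS/g BOD₅.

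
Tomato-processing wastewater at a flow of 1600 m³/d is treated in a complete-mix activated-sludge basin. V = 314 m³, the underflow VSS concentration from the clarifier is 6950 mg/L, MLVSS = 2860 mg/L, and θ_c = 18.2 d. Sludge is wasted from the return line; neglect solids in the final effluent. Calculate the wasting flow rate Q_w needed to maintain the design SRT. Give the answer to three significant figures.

Q_w = (V·X)/(θ_c X_r) = 314.0 × 2860 / (18.2 × 6950) = 7.100 m³/d.

Q_w ≈ 7.10 m³/d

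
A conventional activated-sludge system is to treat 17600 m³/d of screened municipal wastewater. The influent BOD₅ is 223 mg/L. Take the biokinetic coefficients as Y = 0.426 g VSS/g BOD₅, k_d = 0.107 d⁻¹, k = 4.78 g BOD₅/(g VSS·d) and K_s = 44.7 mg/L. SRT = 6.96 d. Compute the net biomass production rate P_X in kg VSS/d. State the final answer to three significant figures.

From the Monod/SRT balance for a CMAS, S = K_s·(1+k_d θ_c)/[θ_c·(Y k − k_d) − 1] = 44.7 × (1 + 0.107 × 6.96) / [6.96 × (0.426 × 4.78 − 0.107) − 1] = 77.99 / 12.43 = 6.275 mg/L.
Correct the yield for decay: Y_obs = Y/(1 + k_d θ_c) = 0.426 / (1 + 0.107 × 6.96) = 0.426 / 1.745 = 0.2442.
Mass of BOD₅ removed per day: Q(S₀ − S) = 17600 × 216.7 g/m³ = 3814 kg/d.
Biomass produced: P_X = Y_obs·Q·ΔS = 0.2442 × 3814 ≈ 931.3 kg VSS/d.

P_X ≈ 931 kg VSS/d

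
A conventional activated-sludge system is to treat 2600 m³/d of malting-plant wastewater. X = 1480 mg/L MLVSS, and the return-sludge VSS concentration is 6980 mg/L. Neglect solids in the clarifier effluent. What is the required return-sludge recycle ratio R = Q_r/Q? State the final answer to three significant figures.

R ≈ 0.269

Mass balance around the secondary clarifier (neglecting effluent solids): R = X / (X_r − X) = 1480 / (6980 − 1480) = 0.2691.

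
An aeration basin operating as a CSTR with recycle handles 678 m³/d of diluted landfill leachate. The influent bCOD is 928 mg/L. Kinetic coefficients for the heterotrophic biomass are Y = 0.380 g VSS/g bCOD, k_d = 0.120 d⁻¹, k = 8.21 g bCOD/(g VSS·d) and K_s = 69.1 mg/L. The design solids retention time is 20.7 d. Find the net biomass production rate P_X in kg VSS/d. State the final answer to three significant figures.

From the Monod/SRT balance for a CMAS, S = K_s·(1+k_d θ_c)/[θ_c·(Y k − k_d) − 1] = 69.1 × (1 + 0.120 × 20.7) / [20.7 × (0.380 × 8.21 − 0.120) − 1] = 240.7 / 61.10 = 3.940 mg/L.
Observed yield with endogenous decay: Y_obs = Y / (1 + k_d·θ_c) = 0.380 / (1 + 0.120 × 20.7) = 0.380 / 3.484 = 0.1091 g VSS/g bCOD.
ΔS = 928 − 3.94 = 924.1 mg/L, so the substrate removal rate is 678 × 924.1/1000 = 626.5 kg bCOD/d.
P_X = Y_obs · Q(S₀ − S) = 0.1091 × 626.5 = 68.33 kg VSS/d.

P_X ≈ 68.3 kg VSS/d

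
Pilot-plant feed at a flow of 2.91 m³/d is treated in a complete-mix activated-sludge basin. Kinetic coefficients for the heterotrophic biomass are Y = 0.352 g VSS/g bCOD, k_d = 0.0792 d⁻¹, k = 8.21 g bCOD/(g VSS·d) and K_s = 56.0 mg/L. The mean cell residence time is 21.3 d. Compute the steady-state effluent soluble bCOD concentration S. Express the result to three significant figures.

S ≈ 2.56 mg/L

For a completely mixed reactor with recycle the Lawrence–McCarty relation gives S = K_s·(1 + k_d·θ_c) / [θ_c·(Y·k − k_d) − 1] = 56.0 × (1 + 0.0792 × 21.3) / [21.3 × (0.352 × 8.21 − 0.0792) − 1] = 150.5 / 58.87 = 2.556 mg/L.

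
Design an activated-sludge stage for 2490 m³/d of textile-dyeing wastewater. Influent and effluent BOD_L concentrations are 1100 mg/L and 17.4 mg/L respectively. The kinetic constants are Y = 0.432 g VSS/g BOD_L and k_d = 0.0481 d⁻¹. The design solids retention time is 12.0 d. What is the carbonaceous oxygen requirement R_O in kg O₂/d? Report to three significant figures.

R_O ≈ 1650 kg O₂/d

Observed yield with endogenous decay: Y_obs = Y / (1 + k_d·θ_c) = 0.432 / (1 + 0.0481 × 12.0) = 0.432 / 1.577 = 0.2739 g VSS/g BOD_L.
ΔS = 1100 − 17.4 = 1083 mg/L, so the substrate removal rate is 2490 × 1083/1000 = 2696 kg BOD_L/d.
P_X = Y_obs·Q·(S₀ − S) = 0.2739 × 2696 = 738.4 kg VSS/d.
R_O = Q·(S₀ − S) − 1.42·P_X = 2696 − 1.42 × 738.4 = 1647 kg O₂/d.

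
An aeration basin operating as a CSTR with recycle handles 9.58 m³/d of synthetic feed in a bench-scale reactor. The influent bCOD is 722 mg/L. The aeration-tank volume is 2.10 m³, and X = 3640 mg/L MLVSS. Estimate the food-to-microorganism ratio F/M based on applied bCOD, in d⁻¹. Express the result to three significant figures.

F/M = Q·S₀ / (V·X) = 9.58 × 722 / (2.100 × 3640) = 0.9049 g bCOD·(g VSS·d)⁻¹.

F/M ≈ 0.905 d⁻¹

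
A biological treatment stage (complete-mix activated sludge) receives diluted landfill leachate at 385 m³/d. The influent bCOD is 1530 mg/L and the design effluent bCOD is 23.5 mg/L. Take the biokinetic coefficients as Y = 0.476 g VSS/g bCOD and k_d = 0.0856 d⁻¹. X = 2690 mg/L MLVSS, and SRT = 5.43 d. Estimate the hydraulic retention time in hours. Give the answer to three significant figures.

Rearranging the biomass balance for a CMAS with decay, V = Y·Q·ΔS·θ_c / [X·(1+k_d θ_c)] = 0.476 × 385 × (1530 − 23.5) × 5.43 / [2690 × (1 + 0.0856 × 5.43)] = 1.5×10^6 / 3940 = 380.5 m³.
τ = V/Q = 380.5/385 = 0.9882 d, or 23.72 h.

τ ≈ 23.7 h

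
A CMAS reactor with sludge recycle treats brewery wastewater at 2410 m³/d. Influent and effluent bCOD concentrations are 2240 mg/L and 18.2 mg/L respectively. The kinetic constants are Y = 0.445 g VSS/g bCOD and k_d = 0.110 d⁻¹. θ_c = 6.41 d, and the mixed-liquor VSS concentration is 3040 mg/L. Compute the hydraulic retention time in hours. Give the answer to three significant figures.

τ ≈ 29.3 h

From the SRT design equation V = Y Q (S₀−S) θ_c / [X (1 + k_d θ_c)] = 0.445 × 2410 × (2240 − 18.2) × 6.41 / [3040 × (1 + 0.110 × 6.41)] = 1.53×10^7 / 5184 = 2947 m³.
HRT = V/Q = 2947 m³ / 2410 m³·d⁻¹ = 1.223 d × 24 = 29.34 h.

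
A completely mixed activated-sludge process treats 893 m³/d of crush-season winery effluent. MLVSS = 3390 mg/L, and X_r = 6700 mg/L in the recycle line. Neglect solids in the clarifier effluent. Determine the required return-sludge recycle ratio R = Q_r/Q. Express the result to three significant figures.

R ≈ 1.02

Solids balance on the clarifier gives (1+R)X = R·X_r, so R = X/(X_r − X) = 3390 / (6700 − 3390) = 1.024.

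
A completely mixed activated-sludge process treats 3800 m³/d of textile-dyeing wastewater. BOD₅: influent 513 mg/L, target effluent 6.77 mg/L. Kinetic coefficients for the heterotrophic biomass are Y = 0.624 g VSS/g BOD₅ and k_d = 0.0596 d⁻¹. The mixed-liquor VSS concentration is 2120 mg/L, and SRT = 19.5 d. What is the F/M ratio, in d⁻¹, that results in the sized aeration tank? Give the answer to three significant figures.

F/M ≈ 0.180 d⁻¹

Rearranging the biomass balance for a CMAS with decay, V = Y·Q·ΔS·θ_c / [X·(1+k_d θ_c)] = 0.624 × 3800 × (513 − 6.77) × 19.5 / [2120 × (1 + 0.0596 × 19.5)] = 2.34×10^7 / 4584 = 5106 m³.
F/M = applied load / biomass = Q·S₀/(V·X) = 3800 × 513 / (5106 × 2120) = 0.1801 d⁻¹.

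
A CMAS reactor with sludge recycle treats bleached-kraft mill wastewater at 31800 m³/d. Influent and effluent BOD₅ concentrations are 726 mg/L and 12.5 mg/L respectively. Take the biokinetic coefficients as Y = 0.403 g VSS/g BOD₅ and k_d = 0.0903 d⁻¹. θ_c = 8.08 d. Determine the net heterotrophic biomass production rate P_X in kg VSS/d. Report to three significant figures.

The observed yield is Y_obs = Y/(1 + k_d·θ_c) = 0.403 / (1 + 0.0903 × 8.08) = 0.403 / 1.730 = 0.2330 g VSS per g BOD₅ removed.
Q·(S₀ − S) = 31800 × (726 − 12.5) × 10⁻³ = 22689 kg/d removed.
P_X = Y_obs · Q(S₀ − S) = 0.2330 × 22689 = 5287 kg VSS/d.

P_X ≈ 5290 kg VSS/d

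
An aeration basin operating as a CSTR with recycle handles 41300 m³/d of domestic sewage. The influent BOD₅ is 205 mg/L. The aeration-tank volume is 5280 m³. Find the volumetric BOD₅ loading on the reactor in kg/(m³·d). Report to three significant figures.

L_v = Q S₀ / V = 41300 × 205 × 10⁻³ / 5280 = 1.604 kg/(m³·d).

L_v ≈ 1.60 kg BOD₅/(m³·d)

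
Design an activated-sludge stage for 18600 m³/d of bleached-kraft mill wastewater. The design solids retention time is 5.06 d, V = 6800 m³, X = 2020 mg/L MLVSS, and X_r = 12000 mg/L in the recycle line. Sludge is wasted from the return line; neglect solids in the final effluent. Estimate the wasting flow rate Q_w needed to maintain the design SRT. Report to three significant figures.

θ_c = V·X/(Q_w·X_r) when wasting from the recycle, so Q_w = V·X/(θ_c·X_r) = 6800 × 2020 / (5.06 × 12000) = 226.2 m³/d.

Q_w ≈ 226 m³/d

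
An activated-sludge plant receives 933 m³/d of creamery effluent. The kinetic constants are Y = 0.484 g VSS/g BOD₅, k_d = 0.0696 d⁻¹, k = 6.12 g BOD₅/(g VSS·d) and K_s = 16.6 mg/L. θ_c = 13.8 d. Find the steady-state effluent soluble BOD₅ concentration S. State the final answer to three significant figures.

S ≈ 0.836 mg/L

For a completely mixed reactor with recycle the Lawrence–McCarty relation gives S = K_s·(1 + k_d·θ_c) / [θ_c·(Y·k − k_d) − 1] = 16.6 × (1 + 0.0696 × 13.8) / [13.8 × (0.484 × 6.12 − 0.0696) − 1] = 32.54 / 38.92 = 0.8363 mg/L.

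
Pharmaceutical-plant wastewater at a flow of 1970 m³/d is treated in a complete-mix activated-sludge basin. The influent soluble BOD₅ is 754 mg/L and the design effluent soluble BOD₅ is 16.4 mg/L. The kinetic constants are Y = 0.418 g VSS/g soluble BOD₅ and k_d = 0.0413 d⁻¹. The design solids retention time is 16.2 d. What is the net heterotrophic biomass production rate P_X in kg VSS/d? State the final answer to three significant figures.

The observed yield is Y_obs = Y/(1 + k_d·θ_c) = 0.418 / (1 + 0.0413 × 16.2) = 0.418 / 1.669 = 0.2504 g VSS per g soluble BOD₅ removed.
Substrate removed = Q·(S₀ − S) = 1970 m³/d × (754 − 16.4) g/m³ = 1.45×10^6 g/d = 1453 kg/d.
P_X = Y_obs · Q(S₀ − S) = 0.2504 × 1453 = 363.9 kg VSS/d.

P_X ≈ 364 kg VSS/d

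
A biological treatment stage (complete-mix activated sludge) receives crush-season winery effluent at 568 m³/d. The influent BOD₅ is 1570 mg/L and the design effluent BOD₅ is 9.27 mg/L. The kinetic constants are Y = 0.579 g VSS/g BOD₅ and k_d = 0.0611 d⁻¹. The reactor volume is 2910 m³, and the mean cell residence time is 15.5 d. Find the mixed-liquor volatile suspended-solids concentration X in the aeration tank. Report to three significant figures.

X ≈ 1400 mg/L

Solving the biomass balance for X: X = Y Q (S₀−S) θ_c / [V (1+k_d θ_c)] = 0.579 × 568 × (1570 − 9.27) × 15.5 / [2910 × (1 + 0.0611 × 15.5)] = 1404 mg/L.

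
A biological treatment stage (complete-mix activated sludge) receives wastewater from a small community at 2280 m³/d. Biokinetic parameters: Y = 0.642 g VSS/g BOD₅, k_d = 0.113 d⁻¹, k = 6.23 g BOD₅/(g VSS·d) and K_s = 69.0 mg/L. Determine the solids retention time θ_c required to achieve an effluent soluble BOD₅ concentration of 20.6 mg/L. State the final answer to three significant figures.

From 1/θ_c = Y·k·S/(K_s + S) − k_d: Y·k·S/(K_s+S) = 0.642 × 6.23 × 20.6 / (69.0 + 20.6) = 0.9196 d⁻¹.
Then 1/θ_c = μ − k_d = 0.9196 − 0.113 = 0.8066 d⁻¹, giving θ_c = 1.240 d.

θ_c ≈ 1.24 d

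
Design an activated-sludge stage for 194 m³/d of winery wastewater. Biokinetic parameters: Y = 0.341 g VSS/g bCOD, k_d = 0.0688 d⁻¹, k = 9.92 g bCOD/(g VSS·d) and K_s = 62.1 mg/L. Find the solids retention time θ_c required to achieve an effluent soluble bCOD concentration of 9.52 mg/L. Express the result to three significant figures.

θ_c ≈ 2.63 d

Specific growth rate at S = 9.52 mg/L: μ = YkS/(K_s+S) = 0.341·9.92·9.52/(62.1+9.52) = 0.4496 d⁻¹.
θ_c = 1/(μ − k_d) = 1/(0.4496 − 0.0688) = 1/0.3808 = 2.626 d.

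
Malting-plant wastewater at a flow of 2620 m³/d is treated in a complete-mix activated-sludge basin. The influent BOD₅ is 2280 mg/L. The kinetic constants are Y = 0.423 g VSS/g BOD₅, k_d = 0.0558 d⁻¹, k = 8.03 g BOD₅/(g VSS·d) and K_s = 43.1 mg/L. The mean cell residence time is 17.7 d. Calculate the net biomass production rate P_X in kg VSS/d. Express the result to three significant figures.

P_X ≈ 1270 kg VSS/d

Effluent substrate depends only on kinetics and SRT: S = K_s(1 + k_d θ_c) / [θ_c(Yk − k_d) − 1] = 43.1 × (1 + 0.0558 × 17.7) / [17.7 × (0.423 × 8.03 − 0.0558) − 1] = 85.67 / 58.13 = 1.474 mg/L.
Observed yield with endogenous decay: Y_obs = Y / (1 + k_d·θ_c) = 0.423 / (1 + 0.0558 × 17.7) = 0.423 / 1.988 = 0.2128 g VSS/g BOD₅.
Mass of BOD₅ removed per day: Q(S₀ − S) = 2620 × 2279 g/m³ = 5970 kg/d.
P_X = Y_obs · Q(S₀ − S) = 0.2128 × 5970 = 1270 kg VSS/d.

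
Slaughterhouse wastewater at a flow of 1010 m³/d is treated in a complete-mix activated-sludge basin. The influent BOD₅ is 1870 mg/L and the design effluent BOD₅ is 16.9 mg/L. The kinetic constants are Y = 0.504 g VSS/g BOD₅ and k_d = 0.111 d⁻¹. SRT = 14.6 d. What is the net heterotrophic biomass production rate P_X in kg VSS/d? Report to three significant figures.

Y_obs = Y / (1 + k_d θ_c) = 0.504 / (1 + 0.111 × 14.6) = 0.504 / 2.621 = 0.1923.
Substrate removed = Q·(S₀ − S) = 1010 m³/d × (1870 − 16.9) g/m³ = 1.87×10^6 g/d = 1872 kg/d.
P_X = Y_obs · Q(S₀ − S) = 0.1923 × 1872 = 360.0 kg VSS/d.

P_X ≈ 360 kg VSS/d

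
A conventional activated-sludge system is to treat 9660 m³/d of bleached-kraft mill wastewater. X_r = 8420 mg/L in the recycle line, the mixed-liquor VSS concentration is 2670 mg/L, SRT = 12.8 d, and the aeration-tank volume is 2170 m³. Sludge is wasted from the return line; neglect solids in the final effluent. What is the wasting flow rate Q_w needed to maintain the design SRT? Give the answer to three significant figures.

Q_w = (V·X)/(θ_c X_r) = 2170 × 2670 / (12.8 × 8420) = 53.76 m³/d.

Q_w ≈ 53.8 m³/d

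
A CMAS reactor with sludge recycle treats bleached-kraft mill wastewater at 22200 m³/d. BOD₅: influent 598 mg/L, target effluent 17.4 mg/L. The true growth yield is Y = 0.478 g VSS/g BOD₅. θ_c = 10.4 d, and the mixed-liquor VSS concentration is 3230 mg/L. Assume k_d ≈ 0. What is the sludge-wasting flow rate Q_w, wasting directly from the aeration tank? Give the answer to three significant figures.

V·X = Y·Q·ΔS·θ_c gives V = 0.478 × 22200 × (598 − 17.4) × 10.4 / 3230 = 19838 m³.
With mixed-liquor wasting, θ_c = V/Q_w, so Q_w = V/θ_c = 19838/10.4 = 1907 m³/d.

Q_w ≈ 1910 m³/d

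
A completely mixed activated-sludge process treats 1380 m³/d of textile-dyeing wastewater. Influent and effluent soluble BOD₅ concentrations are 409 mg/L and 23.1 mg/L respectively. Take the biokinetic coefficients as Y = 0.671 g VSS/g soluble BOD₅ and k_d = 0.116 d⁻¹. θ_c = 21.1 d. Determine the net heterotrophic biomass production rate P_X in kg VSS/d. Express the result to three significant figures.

P_X ≈ 104 kg VSS/d

Correct the yield for decay: Y_obs = Y/(1 + k_d θ_c) = 0.671 / (1 + 0.116 × 21.1) = 0.671 / 3.448 = 0.1946.
Substrate removed = Q·(S₀ − S) = 1380 m³/d × (409 − 23.1) g/m³ = 5.33×10^5 g/d = 532.5 kg/d.
So the net sludge growth is P_X = 0.1946 × 532.5 = 103.6 kg VSS/d.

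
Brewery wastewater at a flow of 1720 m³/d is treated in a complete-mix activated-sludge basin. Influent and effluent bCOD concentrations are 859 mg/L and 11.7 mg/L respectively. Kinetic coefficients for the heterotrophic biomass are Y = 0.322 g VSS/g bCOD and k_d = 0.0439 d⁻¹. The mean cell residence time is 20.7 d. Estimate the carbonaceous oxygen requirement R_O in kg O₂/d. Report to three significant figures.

Correct the yield for decay: Y_obs = Y/(1 + k_d θ_c) = 0.322 / (1 + 0.0439 × 20.7) = 0.322 / 1.909 = 0.1687.
Mass of bCOD removed per day: Q(S₀ − S) = 1720 × 847.3 g/m³ = 1457 kg/d.
Biomass synthesised: P_X = Y_obs × 1457 = 245.9 kg VSS/d.
Carbonaceous O₂ demand = substrate oxidised − cell-mass equivalent = 1457 − 1.42 × 245.9 = 1108 kg O₂/d.

R_O ≈ 1110 kg O₂/d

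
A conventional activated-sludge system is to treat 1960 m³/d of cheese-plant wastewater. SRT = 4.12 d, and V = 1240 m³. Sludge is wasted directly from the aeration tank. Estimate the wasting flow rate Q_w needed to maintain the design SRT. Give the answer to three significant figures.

With mixed-liquor wasting, θ_c = V/Q_w, so Q_w = V/θ_c = 1240/4.12 = 301.0 m³/d.

Q_w ≈ 301 m³/d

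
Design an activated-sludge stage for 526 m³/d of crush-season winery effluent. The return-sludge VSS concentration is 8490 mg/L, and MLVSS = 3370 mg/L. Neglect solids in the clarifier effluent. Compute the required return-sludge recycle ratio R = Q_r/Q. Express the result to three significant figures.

R ≈ 0.658

R = Q_r/Q = X/(X_r − X) = 3370 / (8490 − 3370) = 0.6582.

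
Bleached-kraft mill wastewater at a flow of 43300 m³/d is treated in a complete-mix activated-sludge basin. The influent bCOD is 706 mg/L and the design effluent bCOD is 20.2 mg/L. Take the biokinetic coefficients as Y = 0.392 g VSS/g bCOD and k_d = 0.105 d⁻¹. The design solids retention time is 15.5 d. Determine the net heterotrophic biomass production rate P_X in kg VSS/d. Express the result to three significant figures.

P_X ≈ 4430 kg VSS/d

Observed yield with endogenous decay: Y_obs = Y / (1 + k_d·θ_c) = 0.392 / (1 + 0.105 × 15.5) = 0.392 / 2.627 = 0.1492 g VSS/g bCOD.
Substrate removed = Q·(S₀ − S) = 43300 m³/d × (706 − 20.2) g/m³ = 2.97×10^7 g/d = 29695 kg/d.
P_X = Y_obs · Q(S₀ − S) = 0.1492 × 29695 = 4430 kg VSS/d.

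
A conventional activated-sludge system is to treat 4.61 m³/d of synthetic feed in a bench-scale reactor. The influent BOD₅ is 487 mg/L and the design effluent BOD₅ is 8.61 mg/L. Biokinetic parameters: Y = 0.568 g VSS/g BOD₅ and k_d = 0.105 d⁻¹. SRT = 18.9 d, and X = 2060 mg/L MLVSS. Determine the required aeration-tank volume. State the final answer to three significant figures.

From the SRT design equation V = Y Q (S₀−S) θ_c / [X (1 + k_d θ_c)] = 0.568 × 4.61 × (487 − 8.61) × 18.9 / [2060 × (1 + 0.105 × 18.9)] = 2.37×10^4 / 6148 = 3.851 m³.

V ≈ 3.85 m³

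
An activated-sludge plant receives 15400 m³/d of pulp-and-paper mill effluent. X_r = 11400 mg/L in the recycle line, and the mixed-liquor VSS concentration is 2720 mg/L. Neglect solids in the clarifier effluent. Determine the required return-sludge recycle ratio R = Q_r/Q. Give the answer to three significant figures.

R = Q_r/Q = X/(X_r − X) = 2720 / (11400 − 2720) = 0.3134.

R ≈ 0.313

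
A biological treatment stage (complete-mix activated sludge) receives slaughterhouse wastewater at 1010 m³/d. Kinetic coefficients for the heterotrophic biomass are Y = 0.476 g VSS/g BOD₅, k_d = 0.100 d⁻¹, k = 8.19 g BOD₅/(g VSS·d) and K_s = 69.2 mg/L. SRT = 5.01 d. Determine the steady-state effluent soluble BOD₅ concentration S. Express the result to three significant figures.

S ≈ 5.76 mg/L

From the Monod/SRT balance for a CMAS, S = K_s·(1+k_d θ_c)/[θ_c·(Y k − k_d) − 1] = 69.2 × (1 + 0.100 × 5.01) / [5.01 × (0.476 × 8.19 − 0.100) − 1] = 103.9 / 18.03 = 5.761 mg/L.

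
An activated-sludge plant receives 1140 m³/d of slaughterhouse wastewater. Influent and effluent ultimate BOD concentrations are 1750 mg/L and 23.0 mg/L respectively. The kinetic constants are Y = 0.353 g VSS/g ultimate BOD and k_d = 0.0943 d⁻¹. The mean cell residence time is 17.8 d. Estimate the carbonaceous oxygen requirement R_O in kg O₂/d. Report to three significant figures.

The observed yield is Y_obs = Y/(1 + k_d·θ_c) = 0.353 / (1 + 0.0943 × 17.8) = 0.353 / 2.679 = 0.1318 g VSS per g ultimate BOD removed.
Mass of ultimate BOD removed per day: Q(S₀ − S) = 1140 × 1727 g/m³ = 1969 kg/d.
Biomass synthesised: P_X = Y_obs × 1969 = 259.5 kg VSS/d.
R_O = Q·(S₀ − S) − 1.42·P_X = 1969 − 1.42 × 259.5 = 1600 kg O₂/d.

R_O ≈ 1600 kg O₂/d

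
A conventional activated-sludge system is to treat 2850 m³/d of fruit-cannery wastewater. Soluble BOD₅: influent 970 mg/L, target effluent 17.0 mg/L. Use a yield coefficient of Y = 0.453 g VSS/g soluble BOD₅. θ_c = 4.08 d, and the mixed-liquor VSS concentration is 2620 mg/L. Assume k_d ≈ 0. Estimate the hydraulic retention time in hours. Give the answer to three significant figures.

τ ≈ 16.1 h

Biomass mass balance (decay neglected): V·X = Y·Q·(S₀ − S)·θ_c, so V = 0.453 × 2850 × (970 − 17.0) × 4.08 / 2620 = 1916 m³.
τ = V/Q = 1916/2850 = 0.6723 d, or 16.13 h.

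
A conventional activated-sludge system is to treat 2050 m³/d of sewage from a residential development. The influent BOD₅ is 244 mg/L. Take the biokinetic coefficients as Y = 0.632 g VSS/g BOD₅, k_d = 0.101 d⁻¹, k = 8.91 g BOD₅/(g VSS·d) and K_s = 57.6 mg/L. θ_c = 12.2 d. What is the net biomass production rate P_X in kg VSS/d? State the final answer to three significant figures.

For a completely mixed reactor with recycle the Lawrence–McCarty relation gives S = K_s·(1 + k_d·θ_c) / [θ_c·(Y·k − k_d) − 1] = 57.6 × (1 + 0.101 × 12.2) / [12.2 × (0.632 × 8.91 − 0.101) − 1] = 128.6 / 66.47 = 1.934 mg/L.
The observed yield is Y_obs = Y/(1 + k_d·θ_c) = 0.632 / (1 + 0.101 × 12.2) = 0.632 / 2.232 = 0.2831 g VSS per g BOD₅ removed.
ΔS = 244 − 1.93 = 242.1 mg/L, so the substrate removal rate is 2050 × 242.1/1000 = 496.2 kg BOD₅/d.
Net biomass production P_X = Y_obs × Q·(S₀ − S) = 0.2831 × 496.2 = 140.5 kg VSS/d.

P_X ≈ 141 kg VSS/d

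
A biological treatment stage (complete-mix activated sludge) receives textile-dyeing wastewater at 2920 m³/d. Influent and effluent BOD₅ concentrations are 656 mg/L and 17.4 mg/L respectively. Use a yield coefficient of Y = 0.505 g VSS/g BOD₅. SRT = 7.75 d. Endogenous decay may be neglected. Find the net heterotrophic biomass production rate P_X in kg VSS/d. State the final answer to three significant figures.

P_X ≈ 942 kg VSS/d

No decay correction is needed, so Y_obs = Y = 0.505.
Substrate removed = Q·(S₀ − S) = 2920 m³/d × (656 − 17.4) g/m³ = 1.86×10^6 g/d = 1865 kg/d.
Net biomass production P_X = Y_obs × Q·(S₀ − S) = 0.5050 × 1865 = 941.7 kg VSS/d.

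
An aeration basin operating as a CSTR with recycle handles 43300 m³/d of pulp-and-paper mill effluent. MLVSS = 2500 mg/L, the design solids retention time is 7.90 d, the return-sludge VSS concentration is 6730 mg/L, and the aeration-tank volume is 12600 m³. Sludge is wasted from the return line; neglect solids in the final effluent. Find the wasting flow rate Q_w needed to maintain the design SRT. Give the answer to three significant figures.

Q_w ≈ 592 m³/d

Wasting from the return line (neglecting effluent solids): Q_w = V·X / (θ_c·X_r) = 12600 × 2500 / (7.90 × 6730) = 592.5 m³/d.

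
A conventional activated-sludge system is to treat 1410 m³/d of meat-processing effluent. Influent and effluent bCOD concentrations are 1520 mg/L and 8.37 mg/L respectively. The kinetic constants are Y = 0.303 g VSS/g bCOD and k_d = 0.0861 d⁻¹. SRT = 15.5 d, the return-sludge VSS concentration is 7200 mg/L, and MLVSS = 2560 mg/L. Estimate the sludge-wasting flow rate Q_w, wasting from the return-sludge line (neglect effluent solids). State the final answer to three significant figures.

Q_w ≈ 38.4 m³/d

From the SRT design equation V = Y Q (S₀−S) θ_c / [X (1 + k_d θ_c)] = 0.303 × 1410 × (1520 − 8.37) × 15.5 / [2560 × (1 + 0.0861 × 15.5)] = 1×10^7 / 5976 = 1675 m³.
Q_w = (V·X)/(θ_c X_r) = 1675 × 2560 / (15.5 × 7200) = 38.42 m³/d.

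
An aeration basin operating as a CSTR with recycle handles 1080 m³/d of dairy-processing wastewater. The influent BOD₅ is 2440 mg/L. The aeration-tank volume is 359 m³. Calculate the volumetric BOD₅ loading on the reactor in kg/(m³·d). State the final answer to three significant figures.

L_v = Q S₀ / V = 1080 × 2440 × 10⁻³ / 359.0 = 7.340 kg/(m³·d).

L_v ≈ 7.34 kg BOD₅/(m³·d)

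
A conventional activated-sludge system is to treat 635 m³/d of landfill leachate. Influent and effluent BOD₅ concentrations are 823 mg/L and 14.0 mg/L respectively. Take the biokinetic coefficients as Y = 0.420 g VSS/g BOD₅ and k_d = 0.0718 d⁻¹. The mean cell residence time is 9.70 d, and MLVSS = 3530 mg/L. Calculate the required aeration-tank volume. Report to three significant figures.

V ≈ 349 m³

From the SRT design equation V = Y Q (S₀−S) θ_c / [X (1 + k_d θ_c)] = 0.420 × 635 × (823 − 14.0) × 9.70 / [3530 × (1 + 0.0718 × 9.70)] = 2.09×10^6 / 5989 = 349.5 m³.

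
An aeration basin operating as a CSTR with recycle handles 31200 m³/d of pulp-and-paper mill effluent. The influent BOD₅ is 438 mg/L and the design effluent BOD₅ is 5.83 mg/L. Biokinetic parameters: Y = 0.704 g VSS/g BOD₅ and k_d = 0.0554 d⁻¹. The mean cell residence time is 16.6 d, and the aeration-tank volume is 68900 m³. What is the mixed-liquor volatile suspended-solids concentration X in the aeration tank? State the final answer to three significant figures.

X ≈ 1190 mg/L

X = Y·Q·ΔS·θ_c / [V·(1 + k_d θ_c)] = 0.704 × 31200 × (438 − 5.83) × 16.6 / [68900 × (1 + 0.0554 × 16.6)] = 1191 mg/L.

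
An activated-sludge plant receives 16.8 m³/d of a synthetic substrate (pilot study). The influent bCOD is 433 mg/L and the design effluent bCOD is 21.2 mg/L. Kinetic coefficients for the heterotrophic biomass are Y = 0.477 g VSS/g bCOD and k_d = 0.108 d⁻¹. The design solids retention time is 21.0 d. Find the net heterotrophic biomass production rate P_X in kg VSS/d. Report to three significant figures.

P_X ≈ 1.01 kg VSS/d

Y_obs = Y / (1 + k_d θ_c) = 0.477 / (1 + 0.108 × 21.0) = 0.477 / 3.268 = 0.1460.
Mass of bCOD removed per day: Q(S₀ − S) = 16.8 × 411.8 g/m³ = 6.918 kg/d.
Net biomass production P_X = Y_obs × Q·(S₀ − S) = 0.1460 × 6.918 = 1.010 kg VSS/d.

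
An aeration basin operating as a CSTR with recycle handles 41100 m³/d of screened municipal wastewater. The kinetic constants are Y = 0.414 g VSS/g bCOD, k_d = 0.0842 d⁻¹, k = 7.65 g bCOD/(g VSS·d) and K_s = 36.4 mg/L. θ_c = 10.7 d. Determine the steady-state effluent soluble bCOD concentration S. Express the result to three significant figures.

S ≈ 2.16 mg/L

For a completely mixed reactor with recycle the Lawrence–McCarty relation gives S = K_s·(1 + k_d·θ_c) / [θ_c·(Y·k − k_d) − 1] = 36.4 × (1 + 0.0842 × 10.7) / [10.7 × (0.414 × 7.65 − 0.0842) − 1] = 69.19 / 31.99 = 2.163 mg/L.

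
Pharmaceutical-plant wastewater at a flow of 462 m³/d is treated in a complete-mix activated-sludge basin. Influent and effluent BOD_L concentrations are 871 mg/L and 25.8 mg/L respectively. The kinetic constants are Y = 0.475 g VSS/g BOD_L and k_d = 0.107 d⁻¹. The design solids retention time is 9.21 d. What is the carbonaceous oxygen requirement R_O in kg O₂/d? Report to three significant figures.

R_O ≈ 258 kg O₂/d

Correct the yield for decay: Y_obs = Y/(1 + k_d θ_c) = 0.475 / (1 + 0.107 × 9.21) = 0.475 / 1.985 = 0.2392.
Q·(S₀ − S) = 462 × (871 − 25.8) × 10⁻³ = 390.5 kg/d removed.
P_X = Y_obs·Q·(S₀ − S) = 0.2392 × 390.5 = 93.42 kg VSS/d.
R_O = Q·(S₀ − S) − 1.42·P_X = 390.5 − 1.42 × 93.42 = 257.8 kg O₂/d.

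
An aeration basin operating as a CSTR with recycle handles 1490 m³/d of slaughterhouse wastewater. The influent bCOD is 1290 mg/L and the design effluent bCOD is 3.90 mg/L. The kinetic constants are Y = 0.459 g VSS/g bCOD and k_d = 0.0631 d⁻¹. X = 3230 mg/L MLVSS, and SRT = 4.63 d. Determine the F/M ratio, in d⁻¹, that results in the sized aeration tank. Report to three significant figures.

F/M ≈ 0.610 d⁻¹

Steady-state biomass mass balance: V·X·(1 + k_d·θ_c) = Y·Q·(S₀ − S)·θ_c, so V = 0.459 × 1490 × (1290 − 3.90) × 4.63 / [3230 × (1 + 0.0631 × 4.63)] = 4.07×10^6 / 4174 = 975.7 m³.
F/M = applied load / biomass = Q·S₀/(V·X) = 1490 × 1290 / (975.7 × 3230) = 0.6099 d⁻¹.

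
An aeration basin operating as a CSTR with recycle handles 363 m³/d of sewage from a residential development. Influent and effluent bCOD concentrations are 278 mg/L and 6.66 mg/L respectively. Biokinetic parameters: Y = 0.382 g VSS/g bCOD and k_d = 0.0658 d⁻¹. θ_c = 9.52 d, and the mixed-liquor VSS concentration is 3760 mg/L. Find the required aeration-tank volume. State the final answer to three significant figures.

From the SRT design equation V = Y Q (S₀−S) θ_c / [X (1 + k_d θ_c)] = 0.382 × 363 × (278 − 6.66) × 9.52 / [3760 × (1 + 0.0658 × 9.52)] = 3.58×10^5 / 6115 = 58.57 m³.

V ≈ 58.6 m³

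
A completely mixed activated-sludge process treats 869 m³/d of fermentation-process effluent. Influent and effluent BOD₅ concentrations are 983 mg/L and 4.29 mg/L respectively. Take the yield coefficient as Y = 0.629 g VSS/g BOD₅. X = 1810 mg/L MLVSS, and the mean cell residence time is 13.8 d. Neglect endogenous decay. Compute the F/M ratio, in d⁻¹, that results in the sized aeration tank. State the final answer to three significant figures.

F/M ≈ 0.116 d⁻¹

With k_d = 0 the design equation reduces to V = Y Q (S₀−S) θ_c / X = 0.629 × 869 × (983 − 4.29) × 13.8 / 1810 = 4079 m³.
F/M = Q·S₀ / (V·X) = 869 × 983 / (4079 × 1810) = 0.1157 g BOD₅·(g VSS·d)⁻¹.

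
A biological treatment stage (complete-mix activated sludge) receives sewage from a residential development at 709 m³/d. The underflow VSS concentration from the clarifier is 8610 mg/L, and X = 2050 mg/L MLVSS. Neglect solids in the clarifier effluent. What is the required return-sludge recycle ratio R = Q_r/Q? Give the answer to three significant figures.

Solids balance on the clarifier gives (1+R)X = R·X_r, so R = X/(X_r − X) = 2050 / (8610 − 2050) = 0.3125.

R ≈ 0.312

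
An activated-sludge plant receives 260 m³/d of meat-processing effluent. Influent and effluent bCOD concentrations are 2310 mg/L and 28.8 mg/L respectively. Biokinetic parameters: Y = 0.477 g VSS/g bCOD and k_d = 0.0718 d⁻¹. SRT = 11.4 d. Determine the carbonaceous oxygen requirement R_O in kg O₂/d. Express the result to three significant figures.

Y_obs = Y / (1 + k_d θ_c) = 0.477 / (1 + 0.0718 × 11.4) = 0.477 / 1.819 = 0.2623.
Substrate removed = Q·(S₀ − S) = 260 m³/d × (2310 − 28.8) g/m³ = 5.93×10^5 g/d = 593.1 kg/d.
P_X = Y_obs·Q·(S₀ − S) = 0.2623 × 593.1 = 155.6 kg VSS/d.
R_O = Q·(S₀ − S) − 1.42·P_X = 593.1 − 1.42 × 155.6 = 372.2 kg O₂/d.

R_O ≈ 372 kg O₂/d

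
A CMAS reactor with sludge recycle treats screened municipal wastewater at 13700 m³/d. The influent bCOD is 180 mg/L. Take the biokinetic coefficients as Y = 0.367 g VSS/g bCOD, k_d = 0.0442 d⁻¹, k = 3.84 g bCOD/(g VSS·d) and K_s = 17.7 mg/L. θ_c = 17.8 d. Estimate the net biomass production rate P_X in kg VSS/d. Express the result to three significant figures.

For a completely mixed reactor with recycle the Lawrence–McCarty relation gives S = K_s·(1 + k_d·θ_c) / [θ_c·(Y·k − k_d) − 1] = 17.7 × (1 + 0.0442 × 17.8) / [17.8 × (0.367 × 3.84 − 0.0442) − 1] = 31.63 / 23.30 = 1.357 mg/L.
Y_obs = Y / (1 + k_d θ_c) = 0.367 / (1 + 0.0442 × 17.8) = 0.367 / 1.787 = 0.2054.
ΔS = 180 − 1.36 = 178.6 mg/L, so the substrate removal rate is 13700 × 178.6/1000 = 2447 kg bCOD/d.
So the net sludge growth is P_X = 0.2054 × 2447 = 502.7 kg VSS/d.

P_X ≈ 503 kg VSS/d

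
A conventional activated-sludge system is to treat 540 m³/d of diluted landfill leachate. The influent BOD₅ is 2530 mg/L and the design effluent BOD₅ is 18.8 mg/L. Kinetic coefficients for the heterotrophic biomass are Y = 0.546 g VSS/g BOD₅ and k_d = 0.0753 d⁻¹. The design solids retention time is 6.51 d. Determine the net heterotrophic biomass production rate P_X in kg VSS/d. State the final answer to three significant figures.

Correct the yield for decay: Y_obs = Y/(1 + k_d θ_c) = 0.546 / (1 + 0.0753 × 6.51) = 0.546 / 1.490 = 0.3664.
Q·(S₀ − S) = 540 × (2530 − 18.8) × 10⁻³ = 1356 kg/d removed.
So the net sludge growth is P_X = 0.3664 × 1356 = 496.8 kg VSS/d.

P_X ≈ 497 kg VSS/d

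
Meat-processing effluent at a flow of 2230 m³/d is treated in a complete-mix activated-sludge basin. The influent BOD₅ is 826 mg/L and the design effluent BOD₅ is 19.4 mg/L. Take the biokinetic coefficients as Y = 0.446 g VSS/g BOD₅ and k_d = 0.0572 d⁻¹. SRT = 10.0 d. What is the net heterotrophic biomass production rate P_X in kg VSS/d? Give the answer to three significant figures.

Correct the yield for decay: Y_obs = Y/(1 + k_d θ_c) = 0.446 / (1 + 0.0572 × 10.0) = 0.446 / 1.572 = 0.2837.
Substrate removed = Q·(S₀ − S) = 2230 m³/d × (826 − 19.4) g/m³ = 1.8×10^6 g/d = 1799 kg/d.
So the net sludge growth is P_X = 0.2837 × 1799 = 510.3 kg VSS/d.

P_X ≈ 510 kg VSS/d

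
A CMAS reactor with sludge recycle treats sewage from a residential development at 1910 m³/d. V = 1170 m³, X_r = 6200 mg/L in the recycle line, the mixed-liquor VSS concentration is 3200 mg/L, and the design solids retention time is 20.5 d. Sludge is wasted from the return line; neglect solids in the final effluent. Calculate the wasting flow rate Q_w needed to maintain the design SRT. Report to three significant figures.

Q_w = (V·X)/(θ_c X_r) = 1170 × 3200 / (20.5 × 6200) = 29.46 m³/d.

Q_w ≈ 29.5 m³/d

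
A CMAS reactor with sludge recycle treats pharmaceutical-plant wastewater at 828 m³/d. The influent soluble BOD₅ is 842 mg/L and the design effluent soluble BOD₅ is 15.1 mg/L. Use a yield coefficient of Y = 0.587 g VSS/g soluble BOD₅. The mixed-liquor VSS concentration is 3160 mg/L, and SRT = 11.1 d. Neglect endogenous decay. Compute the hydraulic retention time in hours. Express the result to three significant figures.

V·X = Y·Q·ΔS·θ_c gives V = 0.587 × 828 × (842 − 15.1) × 11.1 / 3160 = 1412 m³.
Hydraulic retention time τ = V/Q = 1412 / 828 = 1.705 d = 40.92 h.

τ ≈ 40.9 h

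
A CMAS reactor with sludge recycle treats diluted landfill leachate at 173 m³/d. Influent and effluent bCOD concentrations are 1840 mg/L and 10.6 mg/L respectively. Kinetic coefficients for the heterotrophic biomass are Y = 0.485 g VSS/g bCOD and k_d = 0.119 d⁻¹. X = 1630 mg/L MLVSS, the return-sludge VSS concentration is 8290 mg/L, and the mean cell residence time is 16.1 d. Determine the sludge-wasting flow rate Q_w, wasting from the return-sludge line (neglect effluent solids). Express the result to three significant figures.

Q_w ≈ 6.35 m³/d

From the SRT design equation V = Y Q (S₀−S) θ_c / [X (1 + k_d θ_c)] = 0.485 × 173 × (1840 − 10.6) × 16.1 / [1630 × (1 + 0.119 × 16.1)] = 2.47×10^6 / 4753 = 520.0 m³.
θ_c = V·X/(Q_w·X_r) when wasting from the recycle, so Q_w = V·X/(θ_c·X_r) = 520.0 × 1630 / (16.1 × 8290) = 6.350 m³/d.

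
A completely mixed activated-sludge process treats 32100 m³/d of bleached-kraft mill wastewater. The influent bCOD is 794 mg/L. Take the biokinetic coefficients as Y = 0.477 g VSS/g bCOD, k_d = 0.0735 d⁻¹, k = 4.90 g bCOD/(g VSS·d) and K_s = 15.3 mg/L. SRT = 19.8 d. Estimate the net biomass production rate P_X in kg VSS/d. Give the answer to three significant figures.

From the Monod/SRT balance for a CMAS, S = K_s·(1+k_d θ_c)/[θ_c·(Y k − k_d) − 1] = 15.3 × (1 + 0.0735 × 19.8) / [19.8 × (0.477 × 4.90 − 0.0735) − 1] = 37.57 / 43.82 = 0.8572 mg/L.
Y_obs = Y / (1 + k_d θ_c) = 0.477 / (1 + 0.0735 × 19.8) = 0.477 / 2.455 = 0.1943.
Mass of bCOD removed per day: Q(S₀ − S) = 32100 × 793.1 g/m³ = 25460 kg/d.
P_X = Y_obs · Q(S₀ − S) = 0.1943 × 25460 = 4946 kg VSS/d.

P_X ≈ 4950 kg VSS/d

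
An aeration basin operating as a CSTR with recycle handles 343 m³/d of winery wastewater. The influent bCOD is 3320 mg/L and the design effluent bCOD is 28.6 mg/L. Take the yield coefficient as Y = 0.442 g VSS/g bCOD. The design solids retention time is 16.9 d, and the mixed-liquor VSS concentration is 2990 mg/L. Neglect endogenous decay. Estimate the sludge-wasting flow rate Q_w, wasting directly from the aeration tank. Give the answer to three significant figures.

With k_d = 0 the design equation reduces to V = Y Q (S₀−S) θ_c / X = 0.442 × 343 × (3320 − 28.6) × 16.9 / 2990 = 2820 m³.
With mixed-liquor wasting, θ_c = V/Q_w, so Q_w = V/θ_c = 2820/16.9 = 166.9 m³/d.

Q_w ≈ 167 m³/d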